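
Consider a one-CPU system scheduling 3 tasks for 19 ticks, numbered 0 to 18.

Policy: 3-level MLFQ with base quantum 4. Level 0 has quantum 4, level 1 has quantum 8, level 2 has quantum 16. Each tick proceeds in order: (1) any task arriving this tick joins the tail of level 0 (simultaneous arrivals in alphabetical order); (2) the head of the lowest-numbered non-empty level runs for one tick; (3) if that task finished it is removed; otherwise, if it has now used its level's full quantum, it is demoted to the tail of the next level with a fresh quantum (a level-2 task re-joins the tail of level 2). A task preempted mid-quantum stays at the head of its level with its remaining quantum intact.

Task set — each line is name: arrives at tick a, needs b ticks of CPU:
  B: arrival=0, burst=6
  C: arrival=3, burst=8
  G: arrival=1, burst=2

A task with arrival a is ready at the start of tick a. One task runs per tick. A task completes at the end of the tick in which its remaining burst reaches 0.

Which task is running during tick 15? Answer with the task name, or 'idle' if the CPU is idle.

running at tick 15 = C

t=0: L0/L1/L2 = B/-/- → run B
t=1: L0/L1/L2 = BG/-/- → run B
t=2: L0/L1/L2 = BG/-/- → run B
t=3: L0/L1/L2 = BGC/-/- → run B
t=4: L0/L1/L2 = GC/B/- → run G
t=5: L0/L1/L2 = GC/B/- → run G
t=6: L0/L1/L2 = C/B/- → run C
t=7: L0/L1/L2 = C/B/- → run C
t=8: L0/L1/L2 = C/B/- → run C
t=9: L0/L1/L2 = C/B/- → run C
t=10: L0/L1/L2 = -/BC/- → run B
t=11: L0/L1/L2 = -/BC/- → run B
t=12: L0/L1/L2 = -/C/- → run C
t=13: L0/L1/L2 = -/C/- → run C
t=14: L0/L1/L2 = -/C/- → run C
t=15: L0/L1/L2 = -/C/- → run C
t=16: (idle)
t=17: (idle)
t=18: (idle)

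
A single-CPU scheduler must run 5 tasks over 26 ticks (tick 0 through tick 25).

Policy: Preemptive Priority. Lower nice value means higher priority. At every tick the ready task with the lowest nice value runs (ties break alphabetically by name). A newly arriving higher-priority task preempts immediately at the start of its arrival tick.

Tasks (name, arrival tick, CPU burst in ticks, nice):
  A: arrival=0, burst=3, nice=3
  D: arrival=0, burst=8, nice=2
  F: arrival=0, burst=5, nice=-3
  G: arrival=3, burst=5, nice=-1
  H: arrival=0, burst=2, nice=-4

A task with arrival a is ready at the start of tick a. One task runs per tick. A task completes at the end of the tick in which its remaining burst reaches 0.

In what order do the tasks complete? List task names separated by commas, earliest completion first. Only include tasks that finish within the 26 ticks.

t=0: ready={A,D,F,H} → run H
t=1: ready={A,D,F,H} → run H
t=2: ready={A,D,F} → run F
t=3: ready={A,D,F,G} → run F
t=4: ready={A,D,F,G} → run F
t=5: ready={A,D,F,G} → run F
t=6: ready={A,D,F,G} → run F
t=7: ready={A,D,G} → run G
t=8: ready={A,D,G} → run G
t=9: ready={A,D,G} → run G
t=10: ready={A,D,G} → run G
t=11: ready={A,D,G} → run G
t=12: ready={A,D} → run D
t=13: ready={A,D} → run D
t=14: ready={A,D} → run D
t=15: ready={A,D} → run D
t=16: ready={A,D} → run D
t=17: ready={A,D} → run D
t=18: ready={A,D} → run D
t=19: ready={A,D} → run D
t=20: ready={A} → run A
t=21: ready={A} → run A
t=22: ready={A} → run A
t=23: (idle)
t=24: (idle)
t=25: (idle)

completion order = H, F, G, D, A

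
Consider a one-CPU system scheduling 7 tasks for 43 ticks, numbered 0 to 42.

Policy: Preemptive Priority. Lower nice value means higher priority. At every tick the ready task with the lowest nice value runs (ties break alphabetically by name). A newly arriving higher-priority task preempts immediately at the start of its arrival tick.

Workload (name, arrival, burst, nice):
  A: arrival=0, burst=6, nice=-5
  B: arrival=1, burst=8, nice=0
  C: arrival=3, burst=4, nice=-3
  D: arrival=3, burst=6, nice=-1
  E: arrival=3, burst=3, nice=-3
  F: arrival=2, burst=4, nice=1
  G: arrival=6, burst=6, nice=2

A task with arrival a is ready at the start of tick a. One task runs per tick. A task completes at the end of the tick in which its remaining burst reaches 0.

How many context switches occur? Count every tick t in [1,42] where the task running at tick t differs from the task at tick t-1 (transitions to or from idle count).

t=0: ready={A} → run A
t=1: ready={A,B} → run A
t=2: ready={A,B,F} → run A
t=3: ready={A,B,C,D,E,F} → run A
t=4: ready={A,B,C,D,E,F} → run A
t=5: ready={A,B,C,D,E,F} → run A
t=6: ready={B,C,D,E,F,G} → run C
t=7: ready={B,C,D,E,F,G} → run C
t=8: ready={B,C,D,E,F,G} → run C
t=9: ready={B,C,D,E,F,G} → run C
t=10: ready={B,D,E,F,G} → run E
t=11: ready={B,D,E,F,G} → run E
t=12: ready={B,D,E,F,G} → run E
t=13: ready={B,D,F,G} → run D
t=14: ready={B,D,F,G} → run D
t=15: ready={B,D,F,G} → run D
t=16: ready={B,D,F,G} → run D
t=17: ready={B,D,F,G} → run D
t=18: ready={B,D,F,G} → run D
t=19: ready={B,F,G} → run B
t=20: ready={B,F,G} → run B
t=21: ready={B,F,G} → run B
t=22: ready={B,F,G} → run B
t=23: ready={B,F,G} → run B
t=24: ready={B,F,G} → run B
t=25: ready={B,F,G} → run B
t=26: ready={B,F,G} → run B
t=27: ready={F,G} → run F
t=28: ready={F,G} → run F
t=29: ready={F,G} → run F
t=30: ready={F,G} → run F
t=31: ready={G} → run G
t=32: ready={G} → run G
t=33: ready={G} → run G
t=34: ready={G} → run G
t=35: ready={G} → run G
t=36: ready={G} → run G
t=37: (idle)
t=38: (idle)
t=39: (idle)
t=40: (idle)
t=41: (idle)
t=42: (idle)

context switches = 7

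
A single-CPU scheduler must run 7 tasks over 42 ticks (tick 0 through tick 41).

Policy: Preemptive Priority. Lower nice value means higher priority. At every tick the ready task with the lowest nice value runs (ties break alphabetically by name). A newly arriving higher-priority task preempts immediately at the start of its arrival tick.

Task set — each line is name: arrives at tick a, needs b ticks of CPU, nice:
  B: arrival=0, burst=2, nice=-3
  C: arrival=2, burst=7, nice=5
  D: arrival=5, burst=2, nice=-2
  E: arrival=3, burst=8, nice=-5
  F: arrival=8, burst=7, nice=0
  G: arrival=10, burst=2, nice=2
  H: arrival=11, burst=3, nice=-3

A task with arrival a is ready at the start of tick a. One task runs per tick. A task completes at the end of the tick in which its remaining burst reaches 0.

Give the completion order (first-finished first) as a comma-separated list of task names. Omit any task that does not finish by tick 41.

t=0: ready={B} → run B
t=1: ready={B} → run B
t=2: ready={C} → run C
t=3: ready={C,E} → run E
t=4: ready={C,E} → run E
t=5: ready={C,D,E} → run E
t=6: ready={C,D,E} → run E
t=7: ready={C,D,E} → run E
t=8: ready={C,D,E,F} → run E
t=9: ready={C,D,E,F} → run E
t=10: ready={C,D,E,F,G} → run E
t=11: ready={C,D,F,G,H} → run H
t=12: ready={C,D,F,G,H} → run H
t=13: ready={C,D,F,G,H} → run H
t=14: ready={C,D,F,G} → run D
t=15: ready={C,D,F,G} → run D
t=16: ready={C,F,G} → run F
t=17: ready={C,F,G} → run F
t=18: ready={C,F,G} → run F
t=19: ready={C,F,G} → run F
t=20: ready={C,F,G} → run F
t=21: ready={C,F,G} → run F
t=22: ready={C,F,G} → run F
t=23: ready={C,G} → run G
t=24: ready={C,G} → run G
t=25: ready={C} → run C
t=26: ready={C} → run C
t=27: ready={C} → run C
t=28: ready={C} → run C
t=29: ready={C} → run C
t=30: ready={C} → run C
t=31: (idle)
t=32: (idle)
t=33: (idle)
t=34: (idle)
t=35: (idle)
t=36: (idle)
t=37: (idle)
t=38: (idle)
t=39: (idle)
t=40: (idle)
t=41: (idle)

completion order = B, E, H, D, F, G, C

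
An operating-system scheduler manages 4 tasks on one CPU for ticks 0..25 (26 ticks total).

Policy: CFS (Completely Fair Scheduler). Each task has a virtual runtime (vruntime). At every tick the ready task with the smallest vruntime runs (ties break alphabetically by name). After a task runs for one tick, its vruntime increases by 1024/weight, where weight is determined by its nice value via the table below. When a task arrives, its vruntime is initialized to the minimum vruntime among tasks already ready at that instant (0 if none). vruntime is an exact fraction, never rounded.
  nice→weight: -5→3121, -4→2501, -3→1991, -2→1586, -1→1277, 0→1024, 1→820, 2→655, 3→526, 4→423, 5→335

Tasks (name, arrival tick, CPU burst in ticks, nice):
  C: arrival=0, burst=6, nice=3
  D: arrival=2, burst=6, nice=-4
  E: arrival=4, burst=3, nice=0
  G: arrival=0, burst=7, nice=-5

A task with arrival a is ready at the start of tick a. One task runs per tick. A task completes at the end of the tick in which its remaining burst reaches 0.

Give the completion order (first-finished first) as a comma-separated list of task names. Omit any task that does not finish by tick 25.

completion order = G, D, E, C

t=0: vr[C=0 G=0] → run C
t=1: vr[C=512/263 G=0] → run G
t=2: vr[C=512/263 D=1024/3121 G=1024/3121] → run D
t=3: vr[C=512/263 D=5756928/7805621 G=1024/3121] → run G
t=4: vr[C=512/263 D=5756928/7805621 E=2048/3121 G=2048/3121] → run E
t=5: vr[C=512/263 D=5756928/7805621 E=5169/3121 G=2048/3121] → run G
t=6: vr[C=512/263 D=5756928/7805621 E=5169/3121 G=3072/3121] → run D
t=7: vr[C=512/263 D=8952832/7805621 E=5169/3121 G=3072/3121] → run G
t=8: vr[C=512/263 D=8952832/7805621 E=5169/3121 G=4096/3121] → run D
t=9: vr[C=512/263 D=12148736/7805621 E=5169/3121 G=4096/3121] → run G
t=10: vr[C=512/263 D=12148736/7805621 E=5169/3121 G=5120/3121] → run D
t=11: vr[C=512/263 D=15344640/7805621 E=5169/3121 G=5120/3121] → run G
t=12: vr[C=512/263 D=15344640/7805621 E=5169/3121 G=6144/3121] → run E
t=13: vr[C=512/263 D=15344640/7805621 E=8290/3121 G=6144/3121] → run C
t=14: vr[C=1024/263 D=15344640/7805621 E=8290/3121 G=6144/3121] → run D
t=15: vr[C=1024/263 D=18540544/7805621 E=8290/3121 G=6144/3121] → run G
t=16: vr[C=1024/263 D=18540544/7805621 E=8290/3121] → run D
t=17: vr[C=1024/263 E=8290/3121] → run E
t=18: vr[C=1024/263] → run C
t=19: vr[C=1536/263] → run C
t=20: vr[C=2048/263] → run C
t=21: vr[C=2560/263] → run C
t=22: (idle)
t=23: (idle)
t=24: (idle)
t=25: (idle)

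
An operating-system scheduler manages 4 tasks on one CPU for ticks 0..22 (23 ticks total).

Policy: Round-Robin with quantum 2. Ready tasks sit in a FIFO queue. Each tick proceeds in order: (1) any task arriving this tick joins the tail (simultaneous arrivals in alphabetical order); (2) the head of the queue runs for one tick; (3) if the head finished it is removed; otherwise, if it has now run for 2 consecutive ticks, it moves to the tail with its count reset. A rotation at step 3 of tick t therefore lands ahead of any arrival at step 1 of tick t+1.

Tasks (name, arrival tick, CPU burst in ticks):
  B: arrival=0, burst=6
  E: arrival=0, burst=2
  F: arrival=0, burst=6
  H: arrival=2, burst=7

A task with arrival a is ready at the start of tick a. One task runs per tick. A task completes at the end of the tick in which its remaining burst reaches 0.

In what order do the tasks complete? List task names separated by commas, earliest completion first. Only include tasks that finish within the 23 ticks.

t=0: queue=[B,E,F] q_used=0 → run B
t=1: queue=[B,E,F] q_used=1 → run B
t=2: queue=[E,F,B,H] q_used=0 → run E
t=3: queue=[E,F,B,H] q_used=1 → run E
t=4: queue=[F,B,H] q_used=0 → run F
t=5: queue=[F,B,H] q_used=1 → run F
t=6: queue=[B,H,F] q_used=0 → run B
t=7: queue=[B,H,F] q_used=1 → run B
t=8: queue=[H,F,B] q_used=0 → run H
t=9: queue=[H,F,B] q_used=1 → run H
t=10: queue=[F,B,H] q_used=0 → run F
t=11: queue=[F,B,H] q_used=1 → run F
t=12: queue=[B,H,F] q_used=0 → run B
t=13: queue=[B,H,F] q_used=1 → run B
t=14: queue=[H,F] q_used=0 → run H
t=15: queue=[H,F] q_used=1 → run H
t=16: queue=[F,H] q_used=0 → run F
t=17: queue=[F,H] q_used=1 → run F
t=18: queue=[H] q_used=0 → run H
t=19: queue=[H] q_used=1 → run H
t=20: queue=[H] q_used=0 → run H
t=21: (idle)
t=22: (idle)

completion order = E, B, F, H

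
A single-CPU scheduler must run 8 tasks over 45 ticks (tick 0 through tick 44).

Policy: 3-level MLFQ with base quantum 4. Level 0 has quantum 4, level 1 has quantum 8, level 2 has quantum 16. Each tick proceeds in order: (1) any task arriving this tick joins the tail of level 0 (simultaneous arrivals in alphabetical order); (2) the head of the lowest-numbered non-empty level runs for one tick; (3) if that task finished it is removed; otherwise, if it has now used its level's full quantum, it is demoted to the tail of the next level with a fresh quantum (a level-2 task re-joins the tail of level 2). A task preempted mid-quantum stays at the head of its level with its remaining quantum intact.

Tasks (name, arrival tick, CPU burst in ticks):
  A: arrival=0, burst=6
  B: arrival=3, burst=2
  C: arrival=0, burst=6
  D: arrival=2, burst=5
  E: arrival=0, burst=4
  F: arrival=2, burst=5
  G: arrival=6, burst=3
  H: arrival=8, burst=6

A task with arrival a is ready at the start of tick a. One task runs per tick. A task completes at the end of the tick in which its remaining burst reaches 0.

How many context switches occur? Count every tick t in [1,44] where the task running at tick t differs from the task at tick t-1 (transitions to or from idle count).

t=0: L0/L1/L2 = ACE/-/- → run A
t=1: L0/L1/L2 = ACE/-/- → run A
t=2: L0/L1/L2 = ACEDF/-/- → run A
t=3: L0/L1/L2 = ACEDFB/-/- → run A
t=4: L0/L1/L2 = CEDFB/A/- → run C
t=5: L0/L1/L2 = CEDFB/A/- → run C
t=6: L0/L1/L2 = CEDFBG/A/- → run C
t=7: L0/L1/L2 = CEDFBG/A/- → run C
t=8: L0/L1/L2 = EDFBGH/AC/- → run E
t=9: L0/L1/L2 = EDFBGH/AC/- → run E
t=10: L0/L1/L2 = EDFBGH/AC/- → run E
t=11: L0/L1/L2 = EDFBGH/AC/- → run E
t=12: L0/L1/L2 = DFBGH/AC/- → run D
t=13: L0/L1/L2 = DFBGH/AC/- → run D
t=14: L0/L1/L2 = DFBGH/AC/- → run D
t=15: L0/L1/L2 = DFBGH/AC/- → run D
t=16: L0/L1/L2 = FBGH/ACD/- → run F
t=17: L0/L1/L2 = FBGH/ACD/- → run F
t=18: L0/L1/L2 = FBGH/ACD/- → run F
t=19: L0/L1/L2 = FBGH/ACD/- → run F
t=20: L0/L1/L2 = BGH/ACDF/- → run B
t=21: L0/L1/L2 = BGH/ACDF/- → run B
t=22: L0/L1/L2 = GH/ACDF/- → run G
t=23: L0/L1/L2 = GH/ACDF/- → run G
t=24: L0/L1/L2 = GH/ACDF/- → run G
t=25: L0/L1/L2 = H/ACDF/- → run H
t=26: L0/L1/L2 = H/ACDF/- → run H
t=27: L0/L1/L2 = H/ACDF/- → run H
t=28: L0/L1/L2 = H/ACDF/- → run H
t=29: L0/L1/L2 = -/ACDFH/- → run A
t=30: L0/L1/L2 = -/ACDFH/- → run A
t=31: L0/L1/L2 = -/CDFH/- → run C
t=32: L0/L1/L2 = -/CDFH/- → run C
t=33: L0/L1/L2 = -/DFH/- → run D
t=34: L0/L1/L2 = -/FH/- → run F
t=35: L0/L1/L2 = -/H/- → run H
t=36: L0/L1/L2 = -/H/- → run H
t=37: (idle)
t=38: (idle)
t=39: (idle)
t=40: (idle)
t=41: (idle)
t=42: (idle)
t=43: (idle)
t=44: (idle)

context switches = 13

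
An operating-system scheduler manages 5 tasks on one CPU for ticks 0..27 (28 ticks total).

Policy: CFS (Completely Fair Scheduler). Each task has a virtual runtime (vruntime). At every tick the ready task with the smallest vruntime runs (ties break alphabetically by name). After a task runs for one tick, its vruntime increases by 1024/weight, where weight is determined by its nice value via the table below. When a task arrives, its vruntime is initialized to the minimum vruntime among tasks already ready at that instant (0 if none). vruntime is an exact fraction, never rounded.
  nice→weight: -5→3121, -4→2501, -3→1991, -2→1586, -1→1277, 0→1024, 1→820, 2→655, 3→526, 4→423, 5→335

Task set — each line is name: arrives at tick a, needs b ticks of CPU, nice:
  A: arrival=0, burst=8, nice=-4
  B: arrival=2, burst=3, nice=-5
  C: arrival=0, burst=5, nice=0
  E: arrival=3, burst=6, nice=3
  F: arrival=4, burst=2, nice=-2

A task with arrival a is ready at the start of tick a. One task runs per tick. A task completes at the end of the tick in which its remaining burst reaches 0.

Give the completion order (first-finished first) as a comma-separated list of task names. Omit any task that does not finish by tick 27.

completion order = F, B, A, C, E

t=0: vr[A=0 C=0] → run A
t=1: vr[A=1024/2501 C=0] → run C
t=2: vr[A=1024/2501 B=1024/2501 C=1] → run A
t=3: vr[A=2048/2501 B=1024/2501 C=1 E=1024/2501] → run B
t=4: vr[A=2048/2501 B=5756928/7805621 C=1 E=1024/2501 F=1024/2501] → run E
t=5: vr[A=2048/2501 B=5756928/7805621 C=1 E=1549824/657763 F=1024/2501] → run F
t=6: vr[A=2048/2501 B=5756928/7805621 C=1 E=1549824/657763 F=34304/32513] → run B
t=7: vr[A=2048/2501 B=8317952/7805621 C=1 E=1549824/657763 F=34304/32513] → run A
t=8: vr[A=3072/2501 B=8317952/7805621 C=1 E=1549824/657763 F=34304/32513] → run C
t=9: vr[A=3072/2501 B=8317952/7805621 C=2 E=1549824/657763 F=34304/32513] → run F
t=10: vr[A=3072/2501 B=8317952/7805621 C=2 E=1549824/657763] → run B
t=11: vr[A=3072/2501 C=2 E=1549824/657763] → run A
t=12: vr[A=4096/2501 C=2 E=1549824/657763] → run A
t=13: vr[A=5120/2501 C=2 E=1549824/657763] → run C
t=14: vr[A=5120/2501 C=3 E=1549824/657763] → run A
t=15: vr[A=6144/2501 C=3 E=1549824/657763] → run E
t=16: vr[A=6144/2501 C=3 E=2830336/657763] → run A
t=17: vr[A=7168/2501 C=3 E=2830336/657763] → run A
t=18: vr[C=3 E=2830336/657763] → run C
t=19: vr[C=4 E=2830336/657763] → run C
t=20: vr[E=2830336/657763] → run E
t=21: vr[E=4110848/657763] → run E
t=22: vr[E=5391360/657763] → run E
t=23: vr[E=6671872/657763] → run E
t=24: (idle)
t=25: (idle)
t=26: (idle)
t=27: (idle)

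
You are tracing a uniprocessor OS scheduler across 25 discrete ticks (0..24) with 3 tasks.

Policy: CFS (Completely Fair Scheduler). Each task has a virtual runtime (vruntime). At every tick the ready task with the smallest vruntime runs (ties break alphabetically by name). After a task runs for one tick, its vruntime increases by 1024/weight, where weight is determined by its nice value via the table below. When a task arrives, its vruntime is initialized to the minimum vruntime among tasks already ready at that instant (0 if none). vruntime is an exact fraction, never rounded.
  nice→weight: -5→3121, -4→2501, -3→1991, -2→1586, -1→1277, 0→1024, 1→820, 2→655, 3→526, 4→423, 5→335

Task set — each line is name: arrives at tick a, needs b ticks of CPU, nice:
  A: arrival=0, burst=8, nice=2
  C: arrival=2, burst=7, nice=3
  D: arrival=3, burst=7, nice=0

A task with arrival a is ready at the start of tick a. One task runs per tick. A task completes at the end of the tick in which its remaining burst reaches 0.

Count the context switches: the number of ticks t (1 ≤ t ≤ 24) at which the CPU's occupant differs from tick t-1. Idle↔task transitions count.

context switches = 17

t=0: vr[A=0] → run A
t=1: vr[A=1024/655] → run A
t=2: vr[A=2048/655 C=2048/655] → run A
t=3: vr[A=3072/655 C=2048/655 D=2048/655] → run C
t=4: vr[A=3072/655 C=873984/172265 D=2048/655] → run D
t=5: vr[A=3072/655 C=873984/172265 D=2703/655] → run D
t=6: vr[A=3072/655 C=873984/172265 D=3358/655] → run A
t=7: vr[A=4096/655 C=873984/172265 D=3358/655] → run C
t=8: vr[A=4096/655 C=1209344/172265 D=3358/655] → run D
t=9: vr[A=4096/655 C=1209344/172265 D=4013/655] → run D
t=10: vr[A=4096/655 C=1209344/172265 D=4668/655] → run A
t=11: vr[A=1024/131 C=1209344/172265 D=4668/655] → run C
t=12: vr[A=1024/131 C=1544704/172265 D=4668/655] → run D
t=13: vr[A=1024/131 C=1544704/172265 D=5323/655] → run A
t=14: vr[A=6144/655 C=1544704/172265 D=5323/655] → run D
t=15: vr[A=6144/655 C=1544704/172265 D=5978/655] → run C
t=16: vr[A=6144/655 C=1880064/172265 D=5978/655] → run D
t=17: vr[A=6144/655 C=1880064/172265] → run A
t=18: vr[A=7168/655 C=1880064/172265] → run C
t=19: vr[A=7168/655 C=2215424/172265] → run A
t=20: vr[C=2215424/172265] → run C
t=21: vr[C=2550784/172265] → run C
t=22: (idle)
t=23: (idle)
t=24: (idle)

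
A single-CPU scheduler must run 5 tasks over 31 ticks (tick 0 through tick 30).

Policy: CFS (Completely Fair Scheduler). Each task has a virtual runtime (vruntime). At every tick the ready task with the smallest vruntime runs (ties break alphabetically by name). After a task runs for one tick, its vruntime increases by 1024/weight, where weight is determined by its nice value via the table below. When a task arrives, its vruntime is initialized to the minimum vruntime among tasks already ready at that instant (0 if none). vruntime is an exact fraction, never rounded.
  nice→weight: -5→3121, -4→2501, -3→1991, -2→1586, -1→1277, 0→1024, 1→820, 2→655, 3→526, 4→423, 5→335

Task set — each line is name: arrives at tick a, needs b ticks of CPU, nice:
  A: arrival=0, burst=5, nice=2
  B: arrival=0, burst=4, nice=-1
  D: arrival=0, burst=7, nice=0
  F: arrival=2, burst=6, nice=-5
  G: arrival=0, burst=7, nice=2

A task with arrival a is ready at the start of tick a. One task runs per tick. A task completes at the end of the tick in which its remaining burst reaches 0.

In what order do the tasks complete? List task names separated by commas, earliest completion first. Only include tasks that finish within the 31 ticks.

completion order = F, B, D, A, G

t=0: vr[A=0 B=0 D=0 G=0] → run A
t=1: vr[A=1024/655 B=0 D=0 G=0] → run B
t=2: vr[A=1024/655 B=1024/1277 D=0 F=0 G=0] → run D
t=3: vr[A=1024/655 B=1024/1277 D=1 F=0 G=0] → run F
t=4: vr[A=1024/655 B=1024/1277 D=1 F=1024/3121 G=0] → run G
t=5: vr[A=1024/655 B=1024/1277 D=1 F=1024/3121 G=1024/655] → run F
t=6: vr[A=1024/655 B=1024/1277 D=1 F=2048/3121 G=1024/655] → run F
t=7: vr[A=1024/655 B=1024/1277 D=1 F=3072/3121 G=1024/655] → run B
t=8: vr[A=1024/655 B=2048/1277 D=1 F=3072/3121 G=1024/655] → run F
t=9: vr[A=1024/655 B=2048/1277 D=1 F=4096/3121 G=1024/655] → run D
t=10: vr[A=1024/655 B=2048/1277 D=2 F=4096/3121 G=1024/655] → run F
t=11: vr[A=1024/655 B=2048/1277 D=2 F=5120/3121 G=1024/655] → run A
t=12: vr[A=2048/655 B=2048/1277 D=2 F=5120/3121 G=1024/655] → run G
t=13: vr[A=2048/655 B=2048/1277 D=2 F=5120/3121 G=2048/655] → run B
t=14: vr[A=2048/655 B=3072/1277 D=2 F=5120/3121 G=2048/655] → run F
t=15: vr[A=2048/655 B=3072/1277 D=2 G=2048/655] → run D
t=16: vr[A=2048/655 B=3072/1277 D=3 G=2048/655] → run B
t=17: vr[A=2048/655 D=3 G=2048/655] → run D
t=18: vr[A=2048/655 D=4 G=2048/655] → run A
t=19: vr[A=3072/655 D=4 G=2048/655] → run G
t=20: vr[A=3072/655 D=4 G=3072/655] → run D
t=21: vr[A=3072/655 D=5 G=3072/655] → run A
t=22: vr[A=4096/655 D=5 G=3072/655] → run G
t=23: vr[A=4096/655 D=5 G=4096/655] → run D
t=24: vr[A=4096/655 D=6 G=4096/655] → run D
t=25: vr[A=4096/655 G=4096/655] → run A
t=26: vr[G=4096/655] → run G
t=27: vr[G=1024/131] → run G
t=28: vr[G=6144/655] → run G
t=29: (idle)
t=30: (idle)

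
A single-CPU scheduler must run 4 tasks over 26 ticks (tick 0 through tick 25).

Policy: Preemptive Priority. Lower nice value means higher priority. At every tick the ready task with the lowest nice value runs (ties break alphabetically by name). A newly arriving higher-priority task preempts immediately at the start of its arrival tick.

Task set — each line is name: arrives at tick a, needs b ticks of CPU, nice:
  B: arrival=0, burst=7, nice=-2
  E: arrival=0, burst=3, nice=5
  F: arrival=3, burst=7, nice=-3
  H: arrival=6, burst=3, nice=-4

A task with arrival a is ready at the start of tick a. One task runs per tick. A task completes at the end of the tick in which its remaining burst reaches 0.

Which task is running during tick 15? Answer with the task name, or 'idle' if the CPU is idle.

running at tick 15 = B

t=0: ready={B,E} → run B
t=1: ready={B,E} → run B
t=2: ready={B,E} → run B
t=3: ready={B,E,F} → run F
t=4: ready={B,E,F} → run F
t=5: ready={B,E,F} → run F
t=6: ready={B,E,F,H} → run H
t=7: ready={B,E,F,H} → run H
t=8: ready={B,E,F,H} → run H
t=9: ready={B,E,F} → run F
t=10: ready={B,E,F} → run F
t=11: ready={B,E,F} → run F
t=12: ready={B,E,F} → run F
t=13: ready={B,E} → run B
t=14: ready={B,E} → run B
t=15: ready={B,E} → run B
t=16: ready={B,E} → run B
t=17: ready={E} → run E
t=18: ready={E} → run E
t=19: ready={E} → run E
t=20: (idle)
t=21: (idle)
t=22: (idle)
t=23: (idle)
t=24: (idle)
t=25: (idle)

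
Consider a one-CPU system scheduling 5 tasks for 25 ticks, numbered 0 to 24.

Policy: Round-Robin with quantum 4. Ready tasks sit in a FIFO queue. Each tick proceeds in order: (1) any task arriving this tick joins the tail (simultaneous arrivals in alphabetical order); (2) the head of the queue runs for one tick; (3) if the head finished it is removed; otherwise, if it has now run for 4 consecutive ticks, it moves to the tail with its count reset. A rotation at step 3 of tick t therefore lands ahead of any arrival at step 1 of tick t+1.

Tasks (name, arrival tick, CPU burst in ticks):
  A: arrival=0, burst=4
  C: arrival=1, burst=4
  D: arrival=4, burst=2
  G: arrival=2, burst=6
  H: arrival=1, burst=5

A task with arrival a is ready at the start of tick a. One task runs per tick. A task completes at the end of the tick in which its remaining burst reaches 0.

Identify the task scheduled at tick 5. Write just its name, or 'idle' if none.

running at tick 5 = C

t=0: queue=[A] q_used=0 → run A
t=1: queue=[A,C,H] q_used=1 → run A
t=2: queue=[A,C,H,G] q_used=2 → run A
t=3: queue=[A,C,H,G] q_used=3 → run A
t=4: queue=[C,H,G,D] q_used=0 → run C
t=5: queue=[C,H,G,D] q_used=1 → run C
t=6: queue=[C,H,G,D] q_used=2 → run C
t=7: queue=[C,H,G,D] q_used=3 → run C
t=8: queue=[H,G,D] q_used=0 → run H
t=9: queue=[H,G,D] q_used=1 → run H
t=10: queue=[H,G,D] q_used=2 → run H
t=11: queue=[H,G,D] q_used=3 → run H
t=12: queue=[G,D,H] q_used=0 → run G
t=13: queue=[G,D,H] q_used=1 → run G
t=14: queue=[G,D,H] q_used=2 → run G
t=15: queue=[G,D,H] q_used=3 → run G
t=16: queue=[D,H,G] q_used=0 → run D
t=17: queue=[D,H,G] q_used=1 → run D
t=18: queue=[H,G] q_used=0 → run H
t=19: queue=[G] q_used=0 → run G
t=20: queue=[G] q_used=1 → run G
t=21: (idle)
t=22: (idle)
t=23: (idle)
t=24: (idle)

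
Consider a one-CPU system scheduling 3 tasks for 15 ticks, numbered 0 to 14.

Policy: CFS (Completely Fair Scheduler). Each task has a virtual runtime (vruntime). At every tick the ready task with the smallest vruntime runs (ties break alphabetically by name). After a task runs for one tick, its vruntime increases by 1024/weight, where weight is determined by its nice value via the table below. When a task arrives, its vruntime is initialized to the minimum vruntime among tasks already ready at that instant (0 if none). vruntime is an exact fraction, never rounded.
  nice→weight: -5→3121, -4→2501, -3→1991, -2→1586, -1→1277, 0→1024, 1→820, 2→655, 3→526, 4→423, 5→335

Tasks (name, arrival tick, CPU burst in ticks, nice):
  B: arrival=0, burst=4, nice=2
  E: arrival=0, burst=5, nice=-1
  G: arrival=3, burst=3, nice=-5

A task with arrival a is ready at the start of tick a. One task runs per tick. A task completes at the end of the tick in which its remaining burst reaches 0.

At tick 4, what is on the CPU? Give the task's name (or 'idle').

t=0: vr[B=0 E=0] → run B
t=1: vr[B=1024/655 E=0] → run E
t=2: vr[B=1024/655 E=1024/1277] → run E
t=3: vr[B=1024/655 E=2048/1277 G=1024/655] → run B
t=4: vr[B=2048/655 E=2048/1277 G=1024/655] → run G
t=5: vr[B=2048/655 E=2048/1277 G=3866624/2044255] → run E
t=6: vr[B=2048/655 E=3072/1277 G=3866624/2044255] → run G
t=7: vr[B=2048/655 E=3072/1277 G=4537344/2044255] → run G
t=8: vr[B=2048/655 E=3072/1277] → run E
t=9: vr[B=2048/655 E=4096/1277] → run B
t=10: vr[B=3072/655 E=4096/1277] → run E
t=11: vr[B=3072/655] → run B
t=12: (idle)
t=13: (idle)
t=14: (idle)

running at tick 4 = G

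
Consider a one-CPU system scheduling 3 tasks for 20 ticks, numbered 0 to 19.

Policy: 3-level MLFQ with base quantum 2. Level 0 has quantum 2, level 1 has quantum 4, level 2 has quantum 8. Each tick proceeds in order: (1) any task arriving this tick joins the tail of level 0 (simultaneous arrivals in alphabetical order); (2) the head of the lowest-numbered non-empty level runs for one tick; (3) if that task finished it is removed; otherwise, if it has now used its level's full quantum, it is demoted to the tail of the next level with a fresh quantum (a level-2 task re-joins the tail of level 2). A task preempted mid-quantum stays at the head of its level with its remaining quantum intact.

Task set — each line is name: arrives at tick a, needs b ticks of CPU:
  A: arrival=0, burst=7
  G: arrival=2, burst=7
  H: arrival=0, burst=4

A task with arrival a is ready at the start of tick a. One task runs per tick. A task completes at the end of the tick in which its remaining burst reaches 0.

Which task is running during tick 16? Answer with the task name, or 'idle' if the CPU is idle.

running at tick 16 = A

t=0: L0/L1/L2 = AH/-/- → run A
t=1: L0/L1/L2 = AH/-/- → run A
t=2: L0/L1/L2 = HG/A/- → run H
t=3: L0/L1/L2 = HG/A/- → run H
t=4: L0/L1/L2 = G/AH/- → run G
t=5: L0/L1/L2 = G/AH/- → run G
t=6: L0/L1/L2 = -/AHG/- → run A
t=7: L0/L1/L2 = -/AHG/- → run A
t=8: L0/L1/L2 = -/AHG/- → run A
t=9: L0/L1/L2 = -/AHG/- → run A
t=10: L0/L1/L2 = -/HG/A → run H
t=11: L0/L1/L2 = -/HG/A → run H
t=12: L0/L1/L2 = -/G/A → run G
t=13: L0/L1/L2 = -/G/A → run G
t=14: L0/L1/L2 = -/G/A → run G
t=15: L0/L1/L2 = -/G/A → run G
t=16: L0/L1/L2 = -/-/AG → run A
t=17: L0/L1/L2 = -/-/G → run G
t=18: (idle)
t=19: (idle)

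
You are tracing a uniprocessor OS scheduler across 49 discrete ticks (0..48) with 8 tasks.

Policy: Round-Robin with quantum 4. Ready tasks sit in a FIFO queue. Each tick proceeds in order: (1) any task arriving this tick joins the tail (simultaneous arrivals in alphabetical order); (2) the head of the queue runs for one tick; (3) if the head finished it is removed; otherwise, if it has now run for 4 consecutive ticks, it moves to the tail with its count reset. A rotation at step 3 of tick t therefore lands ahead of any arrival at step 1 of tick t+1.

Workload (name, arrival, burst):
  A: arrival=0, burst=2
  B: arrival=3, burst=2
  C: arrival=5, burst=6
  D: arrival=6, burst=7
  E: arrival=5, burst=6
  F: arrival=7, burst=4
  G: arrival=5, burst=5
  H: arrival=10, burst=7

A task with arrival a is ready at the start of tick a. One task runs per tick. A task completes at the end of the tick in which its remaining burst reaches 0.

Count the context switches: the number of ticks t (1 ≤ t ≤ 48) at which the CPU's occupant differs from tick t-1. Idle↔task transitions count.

context switches = 14

t=0: queue=[A] q_used=0 → run A
t=1: queue=[A] q_used=1 → run A
t=2: (idle)
t=3: queue=[B] q_used=0 → run B
t=4: queue=[B] q_used=1 → run B
t=5: queue=[C,E,G] q_used=0 → run C
t=6: queue=[C,E,G,D] q_used=1 → run C
t=7: queue=[C,E,G,D,F] q_used=2 → run C
t=8: queue=[C,E,G,D,F] q_used=3 → run C
t=9: queue=[E,G,D,F,C] q_used=0 → run E
t=10: queue=[E,G,D,F,C,H] q_used=1 → run E
t=11: queue=[E,G,D,F,C,H] q_used=2 → run E
t=12: queue=[E,G,D,F,C,H] q_used=3 → run E
t=13: queue=[G,D,F,C,H,E] q_used=0 → run G
t=14: queue=[G,D,F,C,H,E] q_used=1 → run G
t=15: queue=[G,D,F,C,H,E] q_used=2 → run G
t=16: queue=[G,D,F,C,H,E] q_used=3 → run G
t=17: queue=[D,F,C,H,E,G] q_used=0 → run D
t=18: queue=[D,F,C,H,E,G] q_used=1 → run D
t=19: queue=[D,F,C,H,E,G] q_used=2 → run D
t=20: queue=[D,F,C,H,E,G] q_used=3 → run D
t=21: queue=[F,C,H,E,G,D] q_used=0 → run F
t=22: queue=[F,C,H,E,G,D] q_used=1 → run F
t=23: queue=[F,C,H,E,G,D] q_used=2 → run F
t=24: queue=[F,C,H,E,G,D] q_used=3 → run F
t=25: queue=[C,H,E,G,D] q_used=0 → run C
t=26: queue=[C,H,E,G,D] q_used=1 → run C
t=27: queue=[H,E,G,D] q_used=0 → run H
t=28: queue=[H,E,G,D] q_used=1 → run H
t=29: queue=[H,E,G,D] q_used=2 → run H
t=30: queue=[H,E,G,D] q_used=3 → run H
t=31: queue=[E,G,D,H] q_used=0 → run E
t=32: queue=[E,G,D,H] q_used=1 → run E
t=33: queue=[G,D,H] q_used=0 → run G
t=34: queue=[D,H] q_used=0 → run D
t=35: queue=[D,H] q_used=1 → run D
t=36: queue=[D,H] q_used=2 → run D
t=37: queue=[H] q_used=0 → run H
t=38: queue=[H] q_used=1 → run H
t=39: queue=[H] q_used=2 → run H
t=40: (idle)
t=41: (idle)
t=42: (idle)
t=43: (idle)
t=44: (idle)
t=45: (idle)
t=46: (idle)
t=47: (idle)
t=48: (idle)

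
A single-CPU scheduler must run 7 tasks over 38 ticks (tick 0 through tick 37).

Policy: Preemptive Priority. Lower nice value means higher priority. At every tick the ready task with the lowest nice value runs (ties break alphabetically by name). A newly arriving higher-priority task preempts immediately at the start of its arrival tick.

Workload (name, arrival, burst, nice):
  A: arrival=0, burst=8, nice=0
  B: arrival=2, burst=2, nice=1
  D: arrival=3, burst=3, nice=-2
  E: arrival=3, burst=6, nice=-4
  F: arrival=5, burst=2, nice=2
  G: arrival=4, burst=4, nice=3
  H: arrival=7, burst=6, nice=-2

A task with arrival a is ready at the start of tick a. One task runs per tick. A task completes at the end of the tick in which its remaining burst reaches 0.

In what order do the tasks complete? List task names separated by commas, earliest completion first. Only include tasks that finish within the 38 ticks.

completion order = E, D, H, A, B, F, G

t=0: ready={A} → run A
t=1: ready={A} → run A
t=2: ready={A,B} → run A
t=3: ready={A,B,D,E} → run E
t=4: ready={A,B,D,E,G} → run E
t=5: ready={A,B,D,E,F,G} → run E
t=6: ready={A,B,D,E,F,G} → run E
t=7: ready={A,B,D,E,F,G,H} → run E
t=8: ready={A,B,D,E,F,G,H} → run E
t=9: ready={A,B,D,F,G,H} → run D
t=10: ready={A,B,D,F,G,H} → run D
t=11: ready={A,B,D,F,G,H} → run D
t=12: ready={A,B,F,G,H} → run H
t=13: ready={A,B,F,G,H} → run H
t=14: ready={A,B,F,G,H} → run H
t=15: ready={A,B,F,G,H} → run H
t=16: ready={A,B,F,G,H} → run H
t=17: ready={A,B,F,G,H} → run H
t=18: ready={A,B,F,G} → run A
t=19: ready={A,B,F,G} → run A
t=20: ready={A,B,F,G} → run A
t=21: ready={A,B,F,G} → run A
t=22: ready={A,B,F,G} → run A
t=23: ready={B,F,G} → run B
t=24: ready={B,F,G} → run B
t=25: ready={F,G} → run F
t=26: ready={F,G} → run F
t=27: ready={G} → run G
t=28: ready={G} → run G
t=29: ready={G} → run G
t=30: ready={G} → run G
t=31: (idle)
t=32: (idle)
t=33: (idle)
t=34: (idle)
t=35: (idle)
t=36: (idle)
t=37: (idle)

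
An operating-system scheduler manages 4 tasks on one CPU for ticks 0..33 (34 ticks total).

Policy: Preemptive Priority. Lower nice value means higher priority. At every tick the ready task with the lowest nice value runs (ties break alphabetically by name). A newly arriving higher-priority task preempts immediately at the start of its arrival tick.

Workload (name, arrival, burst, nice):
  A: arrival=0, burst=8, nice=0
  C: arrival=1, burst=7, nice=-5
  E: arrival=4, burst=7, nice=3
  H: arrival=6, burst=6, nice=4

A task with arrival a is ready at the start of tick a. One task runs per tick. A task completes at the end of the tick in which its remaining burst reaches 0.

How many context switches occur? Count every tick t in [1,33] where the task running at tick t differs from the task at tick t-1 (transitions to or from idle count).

t=0: ready={A} → run A
t=1: ready={A,C} → run C
t=2: ready={A,C} → run C
t=3: ready={A,C} → run C
t=4: ready={A,C,E} → run C
t=5: ready={A,C,E} → run C
t=6: ready={A,C,E,H} → run C
t=7: ready={A,C,E,H} → run C
t=8: ready={A,E,H} → run A
t=9: ready={A,E,H} → run A
t=10: ready={A,E,H} → run A
t=11: ready={A,E,H} → run A
t=12: ready={A,E,H} → run A
t=13: ready={A,E,H} → run A
t=14: ready={A,E,H} → run A
t=15: ready={E,H} → run E
t=16: ready={E,H} → run E
t=17: ready={E,H} → run E
t=18: ready={E,H} → run E
t=19: ready={E,H} → run E
t=20: ready={E,H} → run E
t=21: ready={E,H} → run E
t=22: ready={H} → run H
t=23: ready={H} → run H
t=24: ready={H} → run H
t=25: ready={H} → run H
t=26: ready={H} → run H
t=27: ready={H} → run H
t=28: (idle)
t=29: (idle)
t=30: (idle)
t=31: (idle)
t=32: (idle)
t=33: (idle)

context switches = 5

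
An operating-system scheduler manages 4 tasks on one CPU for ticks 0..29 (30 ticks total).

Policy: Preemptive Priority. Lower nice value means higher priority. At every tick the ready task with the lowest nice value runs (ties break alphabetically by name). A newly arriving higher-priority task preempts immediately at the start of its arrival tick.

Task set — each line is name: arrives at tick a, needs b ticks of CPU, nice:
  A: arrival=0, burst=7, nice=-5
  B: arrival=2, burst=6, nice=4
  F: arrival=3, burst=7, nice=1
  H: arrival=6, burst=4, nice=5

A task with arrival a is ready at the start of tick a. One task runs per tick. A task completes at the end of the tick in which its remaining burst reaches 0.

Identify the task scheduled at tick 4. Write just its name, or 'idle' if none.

t=0: ready={A} → run A
t=1: ready={A} → run A
t=2: ready={A,B} → run A
t=3: ready={A,B,F} → run A
t=4: ready={A,B,F} → run A
t=5: ready={A,B,F} → run A
t=6: ready={A,B,F,H} → run A
t=7: ready={B,F,H} → run F
t=8: ready={B,F,H} → run F
t=9: ready={B,F,H} → run F
t=10: ready={B,F,H} → run F
t=11: ready={B,F,H} → run F
t=12: ready={B,F,H} → run F
t=13: ready={B,F,H} → run F
t=14: ready={B,H} → run B
t=15: ready={B,H} → run B
t=16: ready={B,H} → run B
t=17: ready={B,H} → run B
t=18: ready={B,H} → run B
t=19: ready={B,H} → run B
t=20: ready={H} → run H
t=21: ready={H} → run H
t=22: ready={H} → run H
t=23: ready={H} → run H
t=24: (idle)
t=25: (idle)
t=26: (idle)
t=27: (idle)
t=28: (idle)
t=29: (idle)

running at tick 4 = A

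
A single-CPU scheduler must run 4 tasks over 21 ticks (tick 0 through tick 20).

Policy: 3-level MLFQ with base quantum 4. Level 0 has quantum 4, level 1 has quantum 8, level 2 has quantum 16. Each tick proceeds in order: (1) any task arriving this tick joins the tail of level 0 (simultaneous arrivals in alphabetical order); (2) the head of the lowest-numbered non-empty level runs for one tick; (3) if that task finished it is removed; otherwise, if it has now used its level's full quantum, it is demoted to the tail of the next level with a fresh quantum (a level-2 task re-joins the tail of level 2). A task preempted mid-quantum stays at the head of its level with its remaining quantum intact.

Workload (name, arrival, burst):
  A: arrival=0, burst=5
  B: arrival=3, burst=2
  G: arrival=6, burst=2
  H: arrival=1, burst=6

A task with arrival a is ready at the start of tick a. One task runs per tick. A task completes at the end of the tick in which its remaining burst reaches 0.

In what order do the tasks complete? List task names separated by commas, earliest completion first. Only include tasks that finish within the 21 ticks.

t=0: L0/L1/L2 = A/-/- → run A
t=1: L0/L1/L2 = AH/-/- → run A
t=2: L0/L1/L2 = AH/-/- → run A
t=3: L0/L1/L2 = AHB/-/- → run A
t=4: L0/L1/L2 = HB/A/- → run H
t=5: L0/L1/L2 = HB/A/- → run H
t=6: L0/L1/L2 = HBG/A/- → run H
t=7: L0/L1/L2 = HBG/A/- → run H
t=8: L0/L1/L2 = BG/AH/- → run B
t=9: L0/L1/L2 = BG/AH/- → run B
t=10: L0/L1/L2 = G/AH/- → run G
t=11: L0/L1/L2 = G/AH/- → run G
t=12: L0/L1/L2 = -/AH/- → run A
t=13: L0/L1/L2 = -/H/- → run H
t=14: L0/L1/L2 = -/H/- → run H
t=15: (idle)
t=16: (idle)
t=17: (idle)
t=18: (idle)
t=19: (idle)
t=20: (idle)

completion order = B, G, A, H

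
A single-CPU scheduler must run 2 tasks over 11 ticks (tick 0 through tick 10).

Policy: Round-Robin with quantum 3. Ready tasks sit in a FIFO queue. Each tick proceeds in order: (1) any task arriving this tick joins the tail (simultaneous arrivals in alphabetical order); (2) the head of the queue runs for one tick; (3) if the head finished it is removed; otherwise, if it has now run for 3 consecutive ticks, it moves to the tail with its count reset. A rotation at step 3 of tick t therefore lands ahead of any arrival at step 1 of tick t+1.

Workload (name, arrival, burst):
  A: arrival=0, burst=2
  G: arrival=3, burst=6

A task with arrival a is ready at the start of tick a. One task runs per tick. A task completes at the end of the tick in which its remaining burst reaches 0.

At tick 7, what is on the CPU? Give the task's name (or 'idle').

t=0: queue=[A] q_used=0 → run A
t=1: queue=[A] q_used=1 → run A
t=2: (idle)
t=3: queue=[G] q_used=0 → run G
t=4: queue=[G] q_used=1 → run G
t=5: queue=[G] q_used=2 → run G
t=6: queue=[G] q_used=0 → run G
t=7: queue=[G] q_used=1 → run G
t=8: queue=[G] q_used=2 → run G
t=9: (idle)
t=10: (idle)

running at tick 7 = G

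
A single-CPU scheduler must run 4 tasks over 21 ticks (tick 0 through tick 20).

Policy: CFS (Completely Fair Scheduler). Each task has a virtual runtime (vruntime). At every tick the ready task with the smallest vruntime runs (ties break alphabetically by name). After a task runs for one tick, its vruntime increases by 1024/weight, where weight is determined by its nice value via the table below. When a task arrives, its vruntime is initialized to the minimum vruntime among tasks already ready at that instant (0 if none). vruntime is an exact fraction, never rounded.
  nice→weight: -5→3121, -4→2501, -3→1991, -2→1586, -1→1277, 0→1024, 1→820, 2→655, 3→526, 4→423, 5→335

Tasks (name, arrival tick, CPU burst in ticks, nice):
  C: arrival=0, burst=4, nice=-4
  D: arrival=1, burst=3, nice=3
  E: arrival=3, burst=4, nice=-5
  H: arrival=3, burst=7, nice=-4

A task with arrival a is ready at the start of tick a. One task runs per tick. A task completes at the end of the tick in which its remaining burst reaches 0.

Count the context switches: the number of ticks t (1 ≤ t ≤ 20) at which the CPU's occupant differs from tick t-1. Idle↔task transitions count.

t=0: vr[C=0] → run C
t=1: vr[C=1024/2501 D=1024/2501] → run C
t=2: vr[C=2048/2501 D=1024/2501] → run D
t=3: vr[C=2048/2501 D=1549824/657763 E=2048/2501 H=2048/2501] → run C
t=4: vr[C=3072/2501 D=1549824/657763 E=2048/2501 H=2048/2501] → run E
t=5: vr[C=3072/2501 D=1549824/657763 E=8952832/7805621 H=2048/2501] → run H
t=6: vr[C=3072/2501 D=1549824/657763 E=8952832/7805621 H=3072/2501] → run E
t=7: vr[C=3072/2501 D=1549824/657763 E=11513856/7805621 H=3072/2501] → run C
t=8: vr[D=1549824/657763 E=11513856/7805621 H=3072/2501] → run H
t=9: vr[D=1549824/657763 E=11513856/7805621 H=4096/2501] → run E
t=10: vr[D=1549824/657763 E=14074880/7805621 H=4096/2501] → run H
t=11: vr[D=1549824/657763 E=14074880/7805621 H=5120/2501] → run E
t=12: vr[D=1549824/657763 H=5120/2501] → run H
t=13: vr[D=1549824/657763 H=6144/2501] → run D
t=14: vr[D=2830336/657763 H=6144/2501] → run H
t=15: vr[D=2830336/657763 H=7168/2501] → run H
t=16: vr[D=2830336/657763 H=8192/2501] → run H
t=17: vr[D=2830336/657763] → run D
t=18: (idle)
t=19: (idle)
t=20: (idle)

context switches = 15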